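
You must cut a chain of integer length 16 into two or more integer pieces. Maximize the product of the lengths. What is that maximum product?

324

Fill f[k] for k=2..16: at each k try every first piece i and multiply by the better of (k−i) uncut or f[k−i].
f[2] = 1*max(1,0) = 1*1 = 1
f[3] = max(1*2, 2*1) = 2
f[4] = max(1*3, 2*2, 3*1) = 4
f[5] = max(1*4, 2*3, 3*2, 4*1) = 6
f[6] = max(1*6, 2*4, 3*3, 4*2, 5*1) = 9
f[7] = max(1*9, 2*6, 3*4, 4*3, 5*2, 6*1) = 12
f[8] = max(1*12, 2*9, 3*6, …, 6*2, 7*1) = 18
f[9] = max(1*18, 2*12, 3*9, …, 7*2, 8*1) = 27
f[10] = max(1*27, 2*18, 3*12, …, 8*2, 9*1) = 36
f[11] = max(1*36, 2*27, 3*18, …, 9*2, 10*1) = 54
f[12] = max(1*54, 2*36, 3*27, …, 10*2, 11*1) = 81
f[13] = max(1*81, 2*54, 3*36, …, 11*2, 12*1) = 108
f[14] = max(1*108, 2*81, 3*54, …, 12*2, 13*1) = 162
f[15] = max(1*162, 2*108, 3*81, …, 13*2, 14*1) = 243
f[16] = max(1*243, 2*162, 3*108, …, 14*2, 15*1) = 324
One optimal split: 3 + 3 + 3 + 3 + 2 + 2; product 3*3*3*3*2*2 = 324.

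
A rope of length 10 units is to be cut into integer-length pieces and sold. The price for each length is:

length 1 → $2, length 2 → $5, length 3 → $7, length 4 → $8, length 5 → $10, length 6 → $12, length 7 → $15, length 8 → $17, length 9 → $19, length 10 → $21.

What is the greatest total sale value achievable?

Consider every possible first cut. r[k] is the best of p[i]+r[k−i] over all sellable i≤k.
r[1] = 2
r[2] = max(2+2, 5+0) = 5
r[3] = max(2+5, 5+2, 7+0) = 7
r[4] = max(2+7, 5+5, 7+2, 8+0) = 10
r[5] = max(2+10, 5+7, 7+5, 8+2, 10+0) = 12
r[6] = max(2+12, 5+10, 7+7, 8+5, 10+2, 12+0) = 15
r[7] = max(2+15, 5+12, 7+10, …, 12+2, 15+0) = 17
r[8] = max(2+17, 5+15, 7+12, …, 15+2, 17+0) = 20
r[9] = max(2+20, 5+17, 7+15, …, 17+2, 19+0) = 22
r[10] = max(2+22, 5+20, 7+17, …, 19+2, 21+0) = 25
One optimal cutting: 2 + 2 + 2 + 2 + 2 → $5 + $5 + $5 + $5 + $5 = $25.

25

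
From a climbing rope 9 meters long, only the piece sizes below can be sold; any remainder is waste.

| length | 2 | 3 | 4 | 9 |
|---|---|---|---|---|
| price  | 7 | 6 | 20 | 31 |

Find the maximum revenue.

40

Let f[k] be the best obtainable value from length k. For each k, try every first piece i and keep the best of price[i] + f[k−i].
f[1] = 0
f[2] = 7
f[3] = max(7+0, 6+0) = 7
f[4] = max(7+7, 6+0, 20+0) = 20
f[5] = max(7+7, 6+7, 20+0) = 20
f[6] = max(7+20, 6+7, 20+7) = 27
f[7] = max(7+20, 6+20, 20+7) = 27
f[8] = max(7+27, 6+20, 20+20) = 40
f[9] = max(7+27, 6+27, 20+20, 31+0) = 40
One optimal cutting: pieces 4 + 4 with 1 meter of scrap → €40.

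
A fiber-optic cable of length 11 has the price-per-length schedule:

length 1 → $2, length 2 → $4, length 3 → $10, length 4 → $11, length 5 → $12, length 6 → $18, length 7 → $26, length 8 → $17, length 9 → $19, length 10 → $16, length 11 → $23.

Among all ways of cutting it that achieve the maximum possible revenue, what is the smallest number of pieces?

Consider every possible first cut. r[k] is the best of p[i]+r[k−i] over all sellable i≤k.
r[1] = 2
r[2] = 4  (first piece 1, then r[1]=2)
r[3] = 10
r[4] = 12  (first piece 1, then r[3]=10)
r[5] = 14  (first piece 1, then r[4]=12)
r[6] = 20  (first piece 3, then r[3]=10)
r[7] = 26
r[8] = 28  (first piece 1, then r[7]=26)
r[9] = 30  (first piece 1, then r[8]=28)
r[10] = 36  (first piece 3, then r[7]=26)
r[11] = 38  (first piece 1, then r[10]=36)
Maximum revenue is $38.
Now minimize piece count subject to staying optimal: for each k, pieces[k] = 1 + min over i with p[i]+r[k−i]=r[k] of pieces[k−i].
pieces[8] = 2
pieces[9] = 2
pieces[10] = 2
pieces[11] = 3

3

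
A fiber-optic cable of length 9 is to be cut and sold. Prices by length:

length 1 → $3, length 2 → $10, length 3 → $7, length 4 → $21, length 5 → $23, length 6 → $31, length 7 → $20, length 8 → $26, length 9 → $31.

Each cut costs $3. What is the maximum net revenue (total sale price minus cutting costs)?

Let v[k] be the best obtainable value from length k. For each k, try every first piece i and keep the best of price[i] + v[k−i] minus the 3 cut fee when i<k.
v[1] = 3
v[2] = max(3+3-3, 10+0) = 10
v[3] = max(3+10-3, 10+3-3, 7+0) = 10
v[4] = max(3+10-3, 10+10-3, 7+3-3, 21+0) = 21
v[5] = max(3+21-3, 10+10-3, 7+10-3, 21+3-3, 23+0) = 23
v[6] = max(3+23-3, 10+21-3, 7+10-3, 21+10-3, 23+3-3, 31+0) = 31
v[7] = max(3+31-3, 10+23-3, 7+21-3, …, 31+3-3, 20+0) = 31
v[8] = max(3+31-3, 10+31-3, 7+23-3, …, 20+3-3, 26+0) = 39
v[9] = max(3+39-3, 10+31-3, 7+31-3, …, 26+3-3, 31+0) = 41
One optimal plan: pieces 5 + 4 (1 cut) → $44 − $3 = $41.

41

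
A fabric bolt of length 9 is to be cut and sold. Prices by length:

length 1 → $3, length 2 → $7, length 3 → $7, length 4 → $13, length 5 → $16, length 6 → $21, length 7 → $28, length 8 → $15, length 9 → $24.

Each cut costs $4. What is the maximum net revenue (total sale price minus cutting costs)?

31

Build r[k] bottom-up: r[k] = max over allowed piece i of (p[i] + r[k−i]) − 4 per cut.
r[1] = 3
r[2] = 7
r[3] = 7
r[4] = 13
r[5] = 16
r[6] = 21
r[7] = 28
r[8] = 27  (first piece 1, then r[7]=28)
r[9] = 31  (first piece 2, then r[7]=28)
One optimal plan: pieces 7 + 2 (1 cut) → $35 − $4 = $31.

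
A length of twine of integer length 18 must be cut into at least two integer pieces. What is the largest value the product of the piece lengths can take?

729

Fill f[k] for k=2..18: at each k try every first piece i and multiply by the better of (k−i) uncut or f[k−i].
f[2] = 1×max(1,0) = 1×1 = 1
f[3] = 1×max(2,1) = 1×2 = 2
f[4] = 2×max(2,1) = 2×2 = 4
f[5] = 2×max(3,2) = 2×3 = 6
f[6] = 3×max(3,2) = 3×3 = 9
f[7] = 2×max(5,6) = 2×6 = 12
f[8] = 2×max(6,9) = 2×9 = 18
f[9] = 3×max(6,9) = 3×9 = 27
f[10] = 2×max(8,18) = 2×18 = 36
f[11] = 2×max(9,27) = 2×27 = 54
f[12] = 3×max(9,27) = 3×27 = 81
f[13] = 2×max(11,54) = 2×54 = 108
f[14] = 2×max(12,81) = 2×81 = 162
f[15] = 3×max(12,81) = 3×81 = 243
f[16] = 2×max(14,162) = 2×162 = 324
f[17] = 2×max(15,243) = 2×243 = 486
f[18] = 3×max(15,243) = 3×243 = 729
One optimal split: 3 + 3 + 3 + 3 + 3 + 3; product 3×3×3×3×3×3 = 729.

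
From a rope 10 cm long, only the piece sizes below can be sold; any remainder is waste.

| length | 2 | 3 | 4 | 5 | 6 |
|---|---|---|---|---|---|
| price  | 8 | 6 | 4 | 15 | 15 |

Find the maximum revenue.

40

Let best[k] be the best obtainable value from length k. For each k, try every first piece i and keep the best of price[i] + best[k−i].
best[1] = 0
best[2] = 8
best[3] = max(8+0, 6+0) = 8
best[4] = max(8+8, 6+0, 4+0) = 16
best[5] = max(8+8, 6+8, 4+0, 15+0) = 16
best[6] = max(8+16, 6+8, 4+8, 15+0, 15+0) = 24
best[7] = max(8+16, 6+16, 4+8, 15+8, 15+0) = 24
best[8] = max(8+24, 6+16, 4+16, 15+8, 15+8) = 32
best[9] = max(8+24, 6+24, 4+16, 15+16, 15+8) = 32
best[10] = max(8+32, 6+24, 4+24, 15+16, 15+16) = 40
One optimal cutting: 2 + 2 + 2 + 2 + 2 → €40.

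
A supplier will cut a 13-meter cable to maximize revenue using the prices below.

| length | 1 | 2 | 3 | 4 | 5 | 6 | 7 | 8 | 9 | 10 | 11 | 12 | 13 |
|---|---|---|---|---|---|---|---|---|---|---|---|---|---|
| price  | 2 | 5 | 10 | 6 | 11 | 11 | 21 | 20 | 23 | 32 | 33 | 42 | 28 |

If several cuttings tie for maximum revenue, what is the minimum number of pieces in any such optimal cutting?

Let r[k] be the best obtainable value from length k. For each k, try every first piece i and keep the best of price[i] + r[k−i].
r[1] = 2
r[2] = max(2+2, 5+0) = 5
r[3] = max(2+5, 5+2, 10+0) = 10
r[4] = max(2+10, 5+5, 10+2, 6+0) = 12
r[5] = max(2+12, 5+10, 10+5, 6+2, 11+0) = 15
r[6] = max(2+15, 5+12, 10+10, 6+5, 11+2, 11+0) = 20
r[7] = max(2+20, 5+15, 10+12, …, 11+2, 21+0) = 22
r[8] = max(2+22, 5+20, 10+15, …, 21+2, 20+0) = 25
r[9] = max(2+25, 5+22, 10+20, …, 20+2, 23+0) = 30
r[10] = max(2+30, 5+25, 10+22, …, 23+2, 32+0) = 32
r[11] = max(2+32, 5+30, 10+25, …, 32+2, 33+0) = 35
r[12] = max(2+35, 5+32, 10+30, …, 33+2, 42+0) = 42
r[13] = max(2+42, 5+35, 10+32, …, 42+2, 28+0) = 44
Maximum revenue is $44.
Now minimize piece count subject to staying optimal: for each k, pieces[k] = 1 + min over i with p[i]+r[k−i]=r[k] of pieces[k−i].
pieces[10] = 1
pieces[11] = 4
pieces[12] = 1
pieces[13] = 2

2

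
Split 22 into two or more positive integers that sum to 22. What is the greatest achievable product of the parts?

Define g[k] = max over 1≤i<k of i · max(k−i, g[k−i]); the inner max lets the remainder stay uncut if that's better.
g[2] = 1×max(1,0) = 1×1 = 1
g[3] = max(1×2, 2×1) = 2
g[4] = max(1×3, 2×2, 3×1) = 4
g[5] = max(1×4, 2×3, 3×2, 4×1) = 6
g[6] = max(1×6, 2×4, 3×3, 4×2, 5×1) = 9
g[7] = max(1×9, 2×6, 3×4, 4×3, 5×2, 6×1) = 12
g[8] = max(1×12, 2×9, 3×6, …, 6×2, 7×1) = 18
g[9] = max(1×18, 2×12, 3×9, …, 7×2, 8×1) = 27
g[10] = max(1×27, 2×18, 3×12, …, 8×2, 9×1) = 36
g[11] = max(1×36, 2×27, 3×18, …, 9×2, 10×1) = 54
g[12] = max(1×54, 2×36, 3×27, …, 10×2, 11×1) = 81
g[13] = max(1×81, 2×54, 3×36, …, 11×2, 12×1) = 108
g[14] = max(1×108, 2×81, 3×54, …, 12×2, 13×1) = 162
g[15] = max(1×162, 2×108, 3×81, …, 13×2, 14×1) = 243
g[16] = max(1×243, 2×162, 3×108, …, 14×2, 15×1) = 324
g[17] = max(1×324, 2×243, 3×162, …, 15×2, 16×1) = 486
g[18] = max(1×486, 2×324, 3×243, …, 16×2, 17×1) = 729
g[19] = max(1×729, 2×486, 3×324, …, 17×2, 18×1) = 972
g[20] = max(1×972, 2×729, 3×486, …, 18×2, 19×1) = 1458
g[21] = max(1×1458, 2×972, 3×729, …, 19×2, 20×1) = 2187
g[22] = max(1×2187, 2×1458, 3×972, …, 20×2, 21×1) = 2916
One optimal split: 3 + 3 + 3 + 3 + 3 + 3 + 2 + 2; product 3×3×3×3×3×3×2×2 = 2916.

2916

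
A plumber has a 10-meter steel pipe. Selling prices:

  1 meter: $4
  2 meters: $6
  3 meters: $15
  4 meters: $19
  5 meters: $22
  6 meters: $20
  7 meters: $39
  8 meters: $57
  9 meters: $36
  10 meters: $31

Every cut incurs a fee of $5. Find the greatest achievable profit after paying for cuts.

58

Build net[k] bottom-up: net[k] = max over allowed piece i of (p[i] + net[k−i]) − 5 per cut.
net[1] = 4
net[2] = max(4+4-5, 6+0) = 6
net[3] = max(4+6-5, 6+4-5, 15+0) = 15
net[4] = max(4+15-5, 6+6-5, 15+4-5, 19+0) = 19
net[5] = max(4+19-5, 6+15-5, 15+6-5, 19+4-5, 22+0) = 22
net[6] = max(4+22-5, 6+19-5, 15+15-5, 19+6-5, 22+4-5, 20+0) = 25
net[7] = max(4+25-5, 6+22-5, 15+19-5, …, 20+4-5, 39+0) = 39
net[8] = max(4+39-5, 6+25-5, 15+22-5, …, 39+4-5, 57+0) = 57
net[9] = max(4+57-5, 6+39-5, 15+25-5, …, 57+4-5, 36+0) = 56
net[10] = max(4+56-5, 6+57-5, 15+39-5, …, 36+4-5, 31+0) = 58
One optimal plan: pieces 8 + 2 (1 cut) → $63 − $5 = $58.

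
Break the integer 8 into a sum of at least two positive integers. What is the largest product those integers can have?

Fill m[k] for k=2..8: at each k try every first piece i and multiply by the better of (k−i) uncut or m[k−i].
m[2] = 1*max(1,0) = 1*1 = 1
m[3] = 1*max(2,1) = 1*2 = 2
m[4] = 2*max(2,1) = 2*2 = 4
m[5] = 2*max(3,2) = 2*3 = 6
m[6] = 3*max(3,2) = 3*3 = 9
m[7] = 2*max(5,6) = 2*6 = 12
m[8] = 2*max(6,9) = 2*9 = 18
One optimal split: 3 + 3 + 2; product 3*3*2 = 18.

18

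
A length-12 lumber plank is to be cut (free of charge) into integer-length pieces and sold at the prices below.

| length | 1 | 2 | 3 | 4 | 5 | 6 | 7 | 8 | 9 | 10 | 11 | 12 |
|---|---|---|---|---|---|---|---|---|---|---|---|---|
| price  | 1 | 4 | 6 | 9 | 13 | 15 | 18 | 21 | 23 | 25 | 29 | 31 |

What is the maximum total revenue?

Consider every possible first cut. v[k] is the best of p[i]+v[k−i] over all sellable i≤k.
v[1] = 1
v[2] = max(1+1, 4+0) = 4
v[3] = max(1+4, 4+1, 6+0) = 6
v[4] = max(1+6, 4+4, 6+1, 9+0) = 9
v[5] = max(1+9, 4+6, 6+4, 9+1, 13+0) = 13
v[6] = max(1+13, 4+9, 6+6, 9+4, 13+1, 15+0) = 15
v[7] = max(1+15, 4+13, 6+9, …, 15+1, 18+0) = 18
v[8] = max(1+18, 4+15, 6+13, …, 18+1, 21+0) = 21
v[9] = max(1+21, 4+18, 6+15, …, 21+1, 23+0) = 23
v[10] = max(1+23, 4+21, 6+18, …, 23+1, 25+0) = 26
v[11] = max(1+26, 4+23, 6+21, …, 25+1, 29+0) = 29
v[12] = max(1+29, 4+26, 6+23, …, 29+1, 31+0) = 31
One optimal cutting: 7 + 5 → $18 + $13 = $31.

31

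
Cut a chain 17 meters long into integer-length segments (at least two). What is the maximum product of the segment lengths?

486

Let P[k] be the best product for length k (with at least one cut). For each first piece i, the rest contributes max(k−i, P[k−i]).
P[2] = 1×max(1,0) = 1×1 = 1
P[3] = max(1×2, 2×1) = 2
P[4] = max(1×3, 2×2, 3×1) = 4
P[5] = max(1×4, 2×3, 3×2, 4×1) = 6
P[6] = max(1×6, 2×4, 3×3, 4×2, 5×1) = 9
P[7] = max(1×9, 2×6, 3×4, 4×3, 5×2, 6×1) = 12
P[8] = max(1×12, 2×9, 3×6, …, 6×2, 7×1) = 18
P[9] = max(1×18, 2×12, 3×9, …, 7×2, 8×1) = 27
P[10] = max(1×27, 2×18, 3×12, …, 8×2, 9×1) = 36
P[11] = max(1×36, 2×27, 3×18, …, 9×2, 10×1) = 54
P[12] = max(1×54, 2×36, 3×27, …, 10×2, 11×1) = 81
P[13] = max(1×81, 2×54, 3×36, …, 11×2, 12×1) = 108
P[14] = max(1×108, 2×81, 3×54, …, 12×2, 13×1) = 162
P[15] = max(1×162, 2×108, 3×81, …, 13×2, 14×1) = 243
P[16] = max(1×243, 2×162, 3×108, …, 14×2, 15×1) = 324
P[17] = max(1×324, 2×243, 3×162, …, 15×2, 16×1) = 486
One optimal split: 3 + 3 + 3 + 3 + 3 + 2; product 3×3×3×3×3×2 = 486.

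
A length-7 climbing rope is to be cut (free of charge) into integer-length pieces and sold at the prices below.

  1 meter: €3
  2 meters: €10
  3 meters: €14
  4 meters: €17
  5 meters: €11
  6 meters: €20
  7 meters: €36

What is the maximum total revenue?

36

Let best[k] be the best obtainable value from length k. For each k, try every first piece i and keep the best of price[i] + best[k−i].
best[1] = 3
best[2] = max(3+3, 10+0) = 10
best[3] = max(3+10, 10+3, 14+0) = 14
best[4] = max(3+14, 10+10, 14+3, 17+0) = 20
best[5] = max(3+20, 10+14, 14+10, 17+3, 11+0) = 24
best[6] = max(3+24, 10+20, 14+14, 17+10, 11+3, 20+0) = 30
best[7] = max(3+30, 10+24, 14+20, …, 20+3, 36+0) = 36
Best is to sell the whole 7-meter piece uncut for €36.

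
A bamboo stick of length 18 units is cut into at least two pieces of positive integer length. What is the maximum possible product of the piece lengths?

Fill g[k] for k=2..18: at each k try every first piece i and multiply by the better of (k−i) uncut or g[k−i].
Small cases: g[2]=1, g[3]=2, g[4]=4, g[5]=6, g[6]=9, g[7]=12, g[8]=18, g[9]=27, g[10]=36.
g[11] = max(1*36, 2*27, 3*18, …, 9*2, 10*1) = 54
g[12] = max(1*54, 2*36, 3*27, …, 10*2, 11*1) = 81
g[13] = max(1*81, 2*54, 3*36, …, 11*2, 12*1) = 108
g[14] = max(1*108, 2*81, 3*54, …, 12*2, 13*1) = 162
g[15] = max(1*162, 2*108, 3*81, …, 13*2, 14*1) = 243
g[16] = max(1*243, 2*162, 3*108, …, 14*2, 15*1) = 324
g[17] = max(1*324, 2*243, 3*162, …, 15*2, 16*1) = 486
g[18] = max(1*486, 2*324, 3*243, …, 16*2, 17*1) = 729
One optimal split: 3 + 3 + 3 + 3 + 3 + 3; product 3*3*3*3*3*3 = 729.

729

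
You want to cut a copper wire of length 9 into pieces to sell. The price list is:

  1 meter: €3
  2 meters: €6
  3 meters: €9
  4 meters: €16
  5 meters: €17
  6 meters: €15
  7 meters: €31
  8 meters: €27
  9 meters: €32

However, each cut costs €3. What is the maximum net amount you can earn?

Build r[k] bottom-up: r[k] = max over allowed piece i of (p[i] + r[k−i]) − 3 per cut.
r[1] = 3
r[2] = max(3+3-3, 6+0) = 6
r[3] = max(3+6-3, 6+3-3, 9+0) = 9
r[4] = max(3+9-3, 6+6-3, 9+3-3, 16+0) = 16
r[5] = max(3+16-3, 6+9-3, 9+6-3, 16+3-3, 17+0) = 17
r[6] = max(3+17-3, 6+16-3, 9+9-3, 16+6-3, 17+3-3, 15+0) = 19
r[7] = max(3+19-3, 6+17-3, 9+16-3, …, 15+3-3, 31+0) = 31
r[8] = max(3+31-3, 6+19-3, 9+17-3, …, 31+3-3, 27+0) = 31
r[9] = max(3+31-3, 6+31-3, 9+19-3, …, 27+3-3, 32+0) = 34
One optimal plan: pieces 7 + 2 (1 cut) → €37 − €3 = €34.

34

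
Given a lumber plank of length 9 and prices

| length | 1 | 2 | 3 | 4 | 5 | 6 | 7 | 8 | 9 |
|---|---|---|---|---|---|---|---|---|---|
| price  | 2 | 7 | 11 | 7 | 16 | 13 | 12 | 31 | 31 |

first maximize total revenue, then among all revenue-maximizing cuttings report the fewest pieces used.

2

Consider every possible first cut. r[k] is the best of p[i]+r[k−i] over all sellable i≤k.
r[1] = 2
r[2] = 7
r[3] = 11
r[4] = 14  (first piece 2, then r[2]=7)
r[5] = 18  (first piece 2, then r[3]=11)
r[6] = 22  (first piece 3, then r[3]=11)
r[7] = 25  (first piece 2, then r[5]=18)
r[8] = 31
r[9] = 33  (first piece 1, then r[8]=31)
Maximum revenue is $33.
Now minimize piece count subject to staying optimal: for each k, pieces[k] = 1 + min over i with p[i]+r[k−i]=r[k] of pieces[k−i].
pieces[6] = 2
pieces[7] = 3
pieces[8] = 1
pieces[9] = 2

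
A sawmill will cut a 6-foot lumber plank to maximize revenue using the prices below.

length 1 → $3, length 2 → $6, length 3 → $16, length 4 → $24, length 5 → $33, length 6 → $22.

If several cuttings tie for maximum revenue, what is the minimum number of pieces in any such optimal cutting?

2

Build r[k] bottom-up: r[k] = max over allowed piece i of (p[i] + r[k−i]).
r[1] = 3
r[2] = max(3+3, 6+0) = 6
r[3] = max(3+6, 6+3, 16+0) = 16
r[4] = max(3+16, 6+6, 16+3, 24+0) = 24
r[5] = max(3+24, 6+16, 16+6, 24+3, 33+0) = 33
r[6] = max(3+33, 6+24, 16+16, 24+6, 33+3, 22+0) = 36
Maximum revenue is $36.
Now minimize piece count subject to staying optimal: for each k, pieces[k] = 1 + min over i with p[i]+r[k−i]=r[k] of pieces[k−i].
pieces[3] = 1
pieces[4] = 1
pieces[5] = 1
pieces[6] = 2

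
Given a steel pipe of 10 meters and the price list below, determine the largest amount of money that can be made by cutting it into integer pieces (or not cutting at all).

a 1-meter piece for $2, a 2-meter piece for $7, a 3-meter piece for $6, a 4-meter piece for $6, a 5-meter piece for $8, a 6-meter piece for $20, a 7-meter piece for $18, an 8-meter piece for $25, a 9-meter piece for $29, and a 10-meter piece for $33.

Build R[k] bottom-up: R[k] = max over allowed piece i of (p[i] + R[k−i]).
R[1] = 2
R[2] = max(2+2, 7+0) = 7
R[3] = max(2+7, 7+2, 6+0) = 9
R[4] = max(2+9, 7+7, 6+2, 6+0) = 14
R[5] = max(2+14, 7+9, 6+7, 6+2, 8+0) = 16
R[6] = max(2+16, 7+14, 6+9, 6+7, 8+2, 20+0) = 21
R[7] = max(2+21, 7+16, 6+14, …, 20+2, 18+0) = 23
R[8] = max(2+23, 7+21, 6+16, …, 18+2, 25+0) = 28
R[9] = max(2+28, 7+23, 6+21, …, 25+2, 29+0) = 30
R[10] = max(2+30, 7+28, 6+23, …, 29+2, 33+0) = 35
One optimal cutting: 2 + 2 + 2 + 2 + 2 → $7 + $7 + $7 + $7 + $7 = $35.

35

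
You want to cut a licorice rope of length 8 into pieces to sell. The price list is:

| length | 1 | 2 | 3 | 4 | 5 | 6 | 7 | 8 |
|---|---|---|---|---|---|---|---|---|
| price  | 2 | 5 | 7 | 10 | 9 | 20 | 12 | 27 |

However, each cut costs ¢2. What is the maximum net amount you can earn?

Let r[k] be the best obtainable value from length k. For each k, try every first piece i and keep the best of price[i] + r[k−i] minus the 2 cut fee when i<k.
r[1] = 2
r[2] = max(2+2-2, 5+0) = 5
r[3] = max(2+5-2, 5+2-2, 7+0) = 7
r[4] = max(2+7-2, 5+5-2, 7+2-2, 10+0) = 10
r[5] = max(2+10-2, 5+7-2, 7+5-2, 10+2-2, 9+0) = 10
r[6] = max(2+10-2, 5+10-2, 7+7-2, 10+5-2, 9+2-2, 20+0) = 20
r[7] = max(2+20-2, 5+10-2, 7+10-2, …, 20+2-2, 12+0) = 20
r[8] = max(2+20-2, 5+20-2, 7+10-2, …, 12+2-2, 27+0) = 27
Best is to make no cuts and sell whole for ¢27.

27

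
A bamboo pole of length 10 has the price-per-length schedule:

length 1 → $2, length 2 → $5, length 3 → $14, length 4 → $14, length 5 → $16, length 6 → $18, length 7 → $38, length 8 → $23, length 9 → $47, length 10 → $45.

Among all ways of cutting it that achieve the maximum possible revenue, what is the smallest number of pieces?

2

Build r[k] bottom-up: r[k] = max over allowed piece i of (p[i] + r[k−i]).
r[1] = 2
r[2] = max(2+2, 5+0) = 5
r[3] = max(2+5, 5+2, 14+0) = 14
r[4] = max(2+14, 5+5, 14+2, 14+0) = 16
r[5] = max(2+16, 5+14, 14+5, 14+2, 16+0) = 19
r[6] = max(2+19, 5+16, 14+14, 14+5, 16+2, 18+0) = 28
r[7] = max(2+28, 5+19, 14+16, …, 18+2, 38+0) = 38
r[8] = max(2+38, 5+28, 14+19, …, 38+2, 23+0) = 40
r[9] = max(2+40, 5+38, 14+28, …, 23+2, 47+0) = 47
r[10] = max(2+47, 5+40, 14+38, …, 47+2, 45+0) = 52
Maximum revenue is $52.
Now minimize piece count subject to staying optimal: for each k, pieces[k] = 1 + min over i with p[i]+r[k−i]=r[k] of pieces[k−i].
pieces[7] = 1
pieces[8] = 2
pieces[9] = 1
pieces[10] = 2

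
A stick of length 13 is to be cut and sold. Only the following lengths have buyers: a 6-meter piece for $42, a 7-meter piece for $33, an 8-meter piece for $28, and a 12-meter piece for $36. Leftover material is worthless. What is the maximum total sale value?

Consider every possible first cut. r[k] is the best of p[i]+r[k−i] over all sellable i≤k.
r[1] = 0
r[2] = 0
r[3] = 0
r[4] = 0
r[5] = 0
r[6] = 42
r[7] = max(42+0, 33+0) = 42
r[8] = max(42+0, 33+0, 28+0) = 42
r[9] = max(42+0, 33+0, 28+0) = 42
r[10] = max(42+0, 33+0, 28+0) = 42
r[11] = max(42+0, 33+0, 28+0) = 42
r[12] = max(42+42, 33+0, 28+0, 36+0) = 84
r[13] = max(42+42, 33+42, 28+0, 36+0) = 84
One optimal cutting: pieces 6 + 6 with 1 meter of scrap → $84.

84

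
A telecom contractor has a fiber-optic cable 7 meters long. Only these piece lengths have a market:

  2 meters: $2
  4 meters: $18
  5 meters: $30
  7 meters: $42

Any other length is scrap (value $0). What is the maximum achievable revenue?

Consider every possible first cut. best[k] is the best of p[i]+best[k−i] over all sellable i≤k.
best[1] = 0
best[2] = 2
best[3] = 2
best[4] = max(2+2, 18+0) = 18
best[5] = max(2+2, 18+0, 30+0) = 30
best[6] = max(2+18, 18+2, 30+0) = 30
best[7] = max(2+30, 18+2, 30+2, 42+0) = 42
One optimal cutting: 7 → $42.

42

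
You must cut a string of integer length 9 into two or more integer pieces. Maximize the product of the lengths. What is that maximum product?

Define m[k] = max over 1≤i<k of i · max(k−i, m[k−i]); the inner max lets the remainder stay uncut if that's better.
m[2] = 1·max(1,0) = 1·1 = 1
m[3] = 1·max(2,1) = 1·2 = 2
m[4] = 2·max(2,1) = 2·2 = 4
m[5] = 2·max(3,2) = 2·3 = 6
m[6] = 3·max(3,2) = 3·3 = 9
m[7] = 2·max(5,6) = 2·6 = 12
m[8] = 2·max(6,9) = 2·9 = 18
m[9] = 3·max(6,9) = 3·9 = 27
One optimal split: 3 + 3 + 3; product 3·3·3 = 27.

27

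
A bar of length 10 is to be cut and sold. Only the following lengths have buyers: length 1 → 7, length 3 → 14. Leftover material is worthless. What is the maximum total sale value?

Consider every possible first cut. best[k] is the best of p[i]+best[k−i] over all sellable i≤k.
best[1] = 7
best[2] = 14  (first piece 1, then best[1]=7)
best[3] = 21  (first piece 1, then best[2]=14)
best[4] = 28  (first piece 1, then best[3]=21)
best[5] = 35  (first piece 1, then best[4]=28)
best[6] = 42  (first piece 1, then best[5]=35)
best[7] = 49  (first piece 1, then best[6]=42)
best[8] = 56  (first piece 1, then best[7]=49)
best[9] = 63  (first piece 1, then best[8]=56)
best[10] = 70  (first piece 1, then best[9]=63)
One optimal cutting: 1 + 1 + 1 + 1 + 1 + 1 + 1 + 1 + 1 + 1 → 70.

70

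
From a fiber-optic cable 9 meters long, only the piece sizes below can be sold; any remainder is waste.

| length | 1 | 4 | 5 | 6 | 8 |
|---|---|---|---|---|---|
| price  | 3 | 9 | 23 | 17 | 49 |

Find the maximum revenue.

52

Consider every possible first cut. f[k] is the best of p[i]+f[k−i] over all sellable i≤k.
f[1] = 3
f[2] = 6  (first piece 1, then f[1]=3)
f[3] = 9  (first piece 1, then f[2]=6)
f[4] = 12  (first piece 1, then f[3]=9)
f[5] = 23
f[6] = 26  (first piece 1, then f[5]=23)
f[7] = 29  (first piece 1, then f[6]=26)
f[8] = 49
f[9] = 52  (first piece 1, then f[8]=49)
One optimal cutting: 8 + 1 → $52.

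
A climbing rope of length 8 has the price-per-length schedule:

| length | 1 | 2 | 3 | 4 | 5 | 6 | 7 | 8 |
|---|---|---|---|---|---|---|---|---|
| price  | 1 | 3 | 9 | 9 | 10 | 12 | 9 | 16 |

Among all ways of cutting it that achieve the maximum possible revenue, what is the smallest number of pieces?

3

Consider every possible first cut. r[k] is the best of p[i]+r[k−i] over all sellable i≤k.
r[1] = 1
r[2] = 3
r[3] = 9
r[4] = 10  (first piece 1, then r[3]=9)
r[5] = 12  (first piece 2, then r[3]=9)
r[6] = 18  (first piece 3, then r[3]=9)
r[7] = 19  (first piece 1, then r[6]=18)
r[8] = 21  (first piece 2, then r[6]=18)
Maximum revenue is €21.
Now minimize piece count subject to staying optimal: for each k, pieces[k] = 1 + min over i with p[i]+r[k−i]=r[k] of pieces[k−i].
pieces[5] = 2
pieces[6] = 2
pieces[7] = 3
pieces[8] = 3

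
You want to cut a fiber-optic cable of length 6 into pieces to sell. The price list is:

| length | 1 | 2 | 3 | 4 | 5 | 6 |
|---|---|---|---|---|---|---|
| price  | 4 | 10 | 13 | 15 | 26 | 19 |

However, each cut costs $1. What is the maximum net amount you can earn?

29

Let r[k] be the best obtainable value from length k. For each k, try every first piece i and keep the best of price[i] + r[k−i] minus the 1 cut fee when i<k.
r[1] = 4
r[2] = 10
r[3] = 13  (first piece 1, then r[2]=10)
r[4] = 19  (first piece 2, then r[2]=10)
r[5] = 26
r[6] = 29  (first piece 1, then r[5]=26)
One optimal plan: pieces 5 + 1 (1 cut) → $30 − $1 = $29.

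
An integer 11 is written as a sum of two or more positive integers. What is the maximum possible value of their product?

Define g[k] = max over 1≤i<k of i · max(k−i, g[k−i]); the inner max lets the remainder stay uncut if that's better.
g[2] = 1·max(1,0) = 1·1 = 1
g[3] = 1·max(2,1) = 1·2 = 2
g[4] = 2·max(2,1) = 2·2 = 4
g[5] = 2·max(3,2) = 2·3 = 6
g[6] = 3·max(3,2) = 3·3 = 9
g[7] = 2·max(5,6) = 2·6 = 12
g[8] = 2·max(6,9) = 2·9 = 18
g[9] = 3·max(6,9) = 3·9 = 27
g[10] = 2·max(8,18) = 2·18 = 36
g[11] = 2·max(9,27) = 2·27 = 54
One optimal split: 3 + 3 + 3 + 2; product 3·3·3·2 = 54.

54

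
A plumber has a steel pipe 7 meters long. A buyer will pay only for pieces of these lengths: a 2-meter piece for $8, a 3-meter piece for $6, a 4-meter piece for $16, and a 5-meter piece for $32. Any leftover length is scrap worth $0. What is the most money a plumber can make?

40

Let best[k] be the best obtainable value from length k. For each k, try every first piece i and keep the best of price[i] + best[k−i].
best[1] = 0
best[2] = 8
best[3] = 8
best[4] = 16  (first piece 2, then best[2]=8)
best[5] = 32
best[6] = 32
best[7] = 40  (first piece 2, then best[5]=32)
One optimal cutting: 5 + 2 → $40.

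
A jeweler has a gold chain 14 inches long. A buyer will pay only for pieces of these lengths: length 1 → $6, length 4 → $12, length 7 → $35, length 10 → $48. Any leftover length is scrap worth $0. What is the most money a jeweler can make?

84

Consider every possible first cut. best[k] is the best of p[i]+best[k−i] over all sellable i≤k.
best[1] = 6
best[2] = 12  (first piece 1, then best[1]=6)
best[3] = 18  (first piece 1, then best[2]=12)
best[4] = 24  (first piece 1, then best[3]=18)
best[5] = 30  (first piece 1, then best[4]=24)
best[6] = 36  (first piece 1, then best[5]=30)
best[7] = 42  (first piece 1, then best[6]=36)
best[8] = 48  (first piece 1, then best[7]=42)
best[9] = 54  (first piece 1, then best[8]=48)
best[10] = 60  (first piece 1, then best[9]=54)
best[11] = 66  (first piece 1, then best[10]=60)
best[12] = 72  (first piece 1, then best[11]=66)
best[13] = 78  (first piece 1, then best[12]=72)
best[14] = 84  (first piece 1, then best[13]=78)
One optimal cutting: 1 + 1 + 1 + 1 + 1 + 1 + 1 + 1 + 1 + 1 + 1 + 1 + 1 + 1 → $84.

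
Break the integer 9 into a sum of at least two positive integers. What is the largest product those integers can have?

27

Let m[k] be the best product for length k (with at least one cut). For each first piece i, the rest contributes max(k−i, m[k−i]).
m[2] = 1*max(1,0) = 1*1 = 1
m[3] = max(1*2, 2*1) = 2
m[4] = max(1*3, 2*2, 3*1) = 4
m[5] = max(1*4, 2*3, 3*2, 4*1) = 6
m[6] = max(1*6, 2*4, 3*3, 4*2, 5*1) = 9
m[7] = max(1*9, 2*6, 3*4, 4*3, 5*2, 6*1) = 12
m[8] = max(1*12, 2*9, 3*6, …, 6*2, 7*1) = 18
m[9] = max(1*18, 2*12, 3*9, …, 7*2, 8*1) = 27
One optimal split: 3 + 3 + 3; product 3*3*3 = 27.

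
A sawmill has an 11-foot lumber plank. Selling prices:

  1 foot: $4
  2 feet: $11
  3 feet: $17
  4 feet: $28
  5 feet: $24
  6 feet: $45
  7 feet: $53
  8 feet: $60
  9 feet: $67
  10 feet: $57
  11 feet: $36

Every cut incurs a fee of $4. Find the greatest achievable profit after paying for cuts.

77

Consider every possible first cut. net[k] is the best of p[i]+net[k−i] over all sellable i≤k, charging 4 whenever i<k.
net[1] = 4
net[2] = max(4+4-4, 11+0) = 11
net[3] = max(4+11-4, 11+4-4, 17+0) = 17
net[4] = max(4+17-4, 11+11-4, 17+4-4, 28+0) = 28
net[5] = max(4+28-4, 11+17-4, 17+11-4, 28+4-4, 24+0) = 28
net[6] = max(4+28-4, 11+28-4, 17+17-4, 28+11-4, 24+4-4, 45+0) = 45
net[7] = max(4+45-4, 11+28-4, 17+28-4, …, 45+4-4, 53+0) = 53
net[8] = max(4+53-4, 11+45-4, 17+28-4, …, 53+4-4, 60+0) = 60
net[9] = max(4+60-4, 11+53-4, 17+45-4, …, 60+4-4, 67+0) = 67
net[10] = max(4+67-4, 11+60-4, 17+53-4, …, 67+4-4, 57+0) = 69
net[11] = max(4+69-4, 11+67-4, 17+60-4, …, 57+4-4, 36+0) = 77
One optimal plan: pieces 7 + 4 (1 cut) → $81 − $4 = $77.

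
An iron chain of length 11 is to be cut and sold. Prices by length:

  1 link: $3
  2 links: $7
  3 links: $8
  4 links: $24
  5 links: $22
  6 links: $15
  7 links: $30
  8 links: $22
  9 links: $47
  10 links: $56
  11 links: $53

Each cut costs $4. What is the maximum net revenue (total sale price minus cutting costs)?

Consider every possible first cut. net[k] is the best of p[i]+net[k−i] over all sellable i≤k, charging 4 whenever i<k.
net[1] = 3
net[2] = max(3+3-4, 7+0) = 7
net[3] = max(3+7-4, 7+3-4, 8+0) = 8
net[4] = max(3+8-4, 7+7-4, 8+3-4, 24+0) = 24
net[5] = max(3+24-4, 7+8-4, 8+7-4, 24+3-4, 22+0) = 23
net[6] = max(3+23-4, 7+24-4, 8+8-4, 24+7-4, 22+3-4, 15+0) = 27
net[7] = max(3+27-4, 7+23-4, 8+24-4, …, 15+3-4, 30+0) = 30
net[8] = max(3+30-4, 7+27-4, 8+23-4, …, 30+3-4, 22+0) = 44
net[9] = max(3+44-4, 7+30-4, 8+27-4, …, 22+3-4, 47+0) = 47
net[10] = max(3+47-4, 7+44-4, 8+30-4, …, 47+3-4, 56+0) = 56
net[11] = max(3+56-4, 7+47-4, 8+44-4, …, 56+3-4, 53+0) = 55
One optimal plan: pieces 10 + 1 (1 cut) → $59 − $4 = $55.

55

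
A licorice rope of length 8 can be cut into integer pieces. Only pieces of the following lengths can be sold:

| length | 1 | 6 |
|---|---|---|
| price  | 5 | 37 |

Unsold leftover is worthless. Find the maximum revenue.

Build best[k] bottom-up: best[k] = max over allowed piece i of (p[i] + best[k−i]).
best[1] = 5
best[2] = 10  (first piece 1, then best[1]=5)
best[3] = 15  (first piece 1, then best[2]=10)
best[4] = 20  (first piece 1, then best[3]=15)
best[5] = 25  (first piece 1, then best[4]=20)
best[6] = 37
best[7] = 42  (first piece 1, then best[6]=37)
best[8] = 47  (first piece 1, then best[7]=42)
One optimal cutting: 6 + 1 + 1 → ¢47.

47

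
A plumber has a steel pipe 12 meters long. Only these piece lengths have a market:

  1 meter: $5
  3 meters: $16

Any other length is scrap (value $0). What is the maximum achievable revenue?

64

Let r[k] be the best obtainable value from length k. For each k, try every first piece i and keep the best of price[i] + r[k−i].
r[1] = 5
r[2] = 10  (first piece 1, then r[1]=5)
r[3] = max(5+10, 16+0) = 16
r[4] = max(5+16, 16+5) = 21
r[5] = max(5+21, 16+10) = 26
r[6] = max(5+26, 16+16) = 32
r[7] = max(5+32, 16+21) = 37
r[8] = max(5+37, 16+26) = 42
r[9] = max(5+42, 16+32) = 48
r[10] = max(5+48, 16+37) = 53
r[11] = max(5+53, 16+42) = 58
r[12] = max(5+58, 16+48) = 64
One optimal cutting: 3 + 3 + 3 + 3 → $64.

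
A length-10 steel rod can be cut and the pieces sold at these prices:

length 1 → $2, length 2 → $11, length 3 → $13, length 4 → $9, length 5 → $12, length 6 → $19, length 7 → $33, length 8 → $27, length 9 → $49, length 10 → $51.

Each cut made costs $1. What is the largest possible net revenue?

Let net[k] be the best obtainable value from length k. For each k, try every first piece i and keep the best of price[i] + net[k−i] minus the 1 cut fee when i<k.
net[1] = 2
net[2] = 11
net[3] = 13
net[4] = 21  (first piece 2, then net[2]=11)
net[5] = 23  (first piece 2, then net[3]=13)
net[6] = 31  (first piece 2, then net[4]=21)
net[7] = 33  (first piece 2, then net[5]=23)
net[8] = 41  (first piece 2, then net[6]=31)
net[9] = 49
net[10] = 51  (first piece 2, then net[8]=41)
One optimal plan: pieces 2 + 2 + 2 + 2 + 2 (4 cuts) → $55 − $4 = $51.

51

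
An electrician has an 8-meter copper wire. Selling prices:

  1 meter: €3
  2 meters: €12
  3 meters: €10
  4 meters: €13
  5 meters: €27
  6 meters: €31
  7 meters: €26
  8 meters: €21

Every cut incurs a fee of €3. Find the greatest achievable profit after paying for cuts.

40

Build v[k] bottom-up: v[k] = max over allowed piece i of (p[i] + v[k−i]) − 3 per cut.
v[1] = 3
v[2] = max(3+3-3, 12+0) = 12
v[3] = max(3+12-3, 12+3-3, 10+0) = 12
v[4] = max(3+12-3, 12+12-3, 10+3-3, 13+0) = 21
v[5] = max(3+21-3, 12+12-3, 10+12-3, 13+3-3, 27+0) = 27
v[6] = max(3+27-3, 12+21-3, 10+12-3, 13+12-3, 27+3-3, 31+0) = 31
v[7] = max(3+31-3, 12+27-3, 10+21-3, …, 31+3-3, 26+0) = 36
v[8] = max(3+36-3, 12+31-3, 10+27-3, …, 26+3-3, 21+0) = 40
One optimal plan: pieces 6 + 2 (1 cut) → €43 − €3 = €40.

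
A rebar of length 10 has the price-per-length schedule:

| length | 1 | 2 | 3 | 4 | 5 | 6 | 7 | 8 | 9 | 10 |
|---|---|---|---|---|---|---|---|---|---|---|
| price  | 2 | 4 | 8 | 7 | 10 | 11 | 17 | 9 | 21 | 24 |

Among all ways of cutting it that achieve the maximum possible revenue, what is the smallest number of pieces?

Build r[k] bottom-up: r[k] = max over allowed piece i of (p[i] + r[k−i]).
r[1] = 2
r[2] = max(2+2, 4+0) = 4
r[3] = max(2+4, 4+2, 8+0) = 8
r[4] = max(2+8, 4+4, 8+2, 7+0) = 10
r[5] = max(2+10, 4+8, 8+4, 7+2, 10+0) = 12
r[6] = max(2+12, 4+10, 8+8, 7+4, 10+2, 11+0) = 16
r[7] = max(2+16, 4+12, 8+10, …, 11+2, 17+0) = 18
r[8] = max(2+18, 4+16, 8+12, …, 17+2, 9+0) = 20
r[9] = max(2+20, 4+18, 8+16, …, 9+2, 21+0) = 24
r[10] = max(2+24, 4+20, 8+18, …, 21+2, 24+0) = 26
Maximum revenue is ₹26.
Now minimize piece count subject to staying optimal: for each k, pieces[k] = 1 + min over i with p[i]+r[k−i]=r[k] of pieces[k−i].
pieces[7] = 3
pieces[8] = 3
pieces[9] = 3
pieces[10] = 4

4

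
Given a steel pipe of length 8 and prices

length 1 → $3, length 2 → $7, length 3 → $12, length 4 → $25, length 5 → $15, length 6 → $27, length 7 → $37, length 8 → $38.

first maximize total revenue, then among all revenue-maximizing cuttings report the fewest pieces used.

2

Consider every possible first cut. r[k] is the best of p[i]+r[k−i] over all sellable i≤k.
r[1] = 3
r[2] = max(3+3, 7+0) = 7
r[3] = max(3+7, 7+3, 12+0) = 12
r[4] = max(3+12, 7+7, 12+3, 25+0) = 25
r[5] = max(3+25, 7+12, 12+7, 25+3, 15+0) = 28
r[6] = max(3+28, 7+25, 12+12, 25+7, 15+3, 27+0) = 32
r[7] = max(3+32, 7+28, 12+25, …, 27+3, 37+0) = 37
r[8] = max(3+37, 7+32, 12+28, …, 37+3, 38+0) = 50
Maximum revenue is $50.
Now minimize piece count subject to staying optimal: for each k, pieces[k] = 1 + min over i with p[i]+r[k−i]=r[k] of pieces[k−i].
pieces[5] = 2
pieces[6] = 2
pieces[7] = 1
pieces[8] = 2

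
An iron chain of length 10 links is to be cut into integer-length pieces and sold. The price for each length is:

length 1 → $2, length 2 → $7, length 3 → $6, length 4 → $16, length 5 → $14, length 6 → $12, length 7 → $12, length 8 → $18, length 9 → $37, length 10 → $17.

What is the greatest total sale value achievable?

Consider every possible first cut. R[k] is the best of p[i]+R[k−i] over all sellable i≤k.
R[1] = 2
R[2] = max(2+2, 7+0) = 7
R[3] = max(2+7, 7+2, 6+0) = 9
R[4] = max(2+9, 7+7, 6+2, 16+0) = 16
R[5] = max(2+16, 7+9, 6+7, 16+2, 14+0) = 18
R[6] = max(2+18, 7+16, 6+9, 16+7, 14+2, 12+0) = 23
R[7] = max(2+23, 7+18, 6+16, …, 12+2, 12+0) = 25
R[8] = max(2+25, 7+23, 6+18, …, 12+2, 18+0) = 32
R[9] = max(2+32, 7+25, 6+23, …, 18+2, 37+0) = 37
R[10] = max(2+37, 7+32, 6+25, …, 37+2, 17+0) = 39
One optimal cutting: 9 + 1 → $37 + $2 = $39.

39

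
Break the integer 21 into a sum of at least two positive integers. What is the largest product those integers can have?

Let prod[k] be the best product for length k (with at least one cut). For each first piece i, the rest contributes max(k−i, prod[k−i]).
prod[2] = 1·max(1,0) = 1·1 = 1
prod[3] = max(1·2, 2·1) = 2
prod[4] = max(1·3, 2·2, 3·1) = 4
prod[5] = max(1·4, 2·3, 3·2, 4·1) = 6
prod[6] = max(1·6, 2·4, 3·3, 4·2, 5·1) = 9
prod[7] = max(1·9, 2·6, 3·4, 4·3, 5·2, 6·1) = 12
prod[8] = max(1·12, 2·9, 3·6, …, 6·2, 7·1) = 18
prod[9] = max(1·18, 2·12, 3·9, …, 7·2, 8·1) = 27
prod[10] = max(1·27, 2·18, 3·12, …, 8·2, 9·1) = 36
prod[11] = max(1·36, 2·27, 3·18, …, 9·2, 10·1) = 54
prod[12] = max(1·54, 2·36, 3·27, …, 10·2, 11·1) = 81
prod[13] = max(1·81, 2·54, 3·36, …, 11·2, 12·1) = 108
prod[14] = max(1·108, 2·81, 3·54, …, 12·2, 13·1) = 162
prod[15] = max(1·162, 2·108, 3·81, …, 13·2, 14·1) = 243
prod[16] = max(1·243, 2·162, 3·108, …, 14·2, 15·1) = 324
prod[17] = max(1·324, 2·243, 3·162, …, 15·2, 16·1) = 486
prod[18] = max(1·486, 2·324, 3·243, …, 16·2, 17·1) = 729
prod[19] = max(1·729, 2·486, 3·324, …, 17·2, 18·1) = 972
prod[20] = max(1·972, 2·729, 3·486, …, 18·2, 19·1) = 1458
prod[21] = max(1·1458, 2·972, 3·729, …, 19·2, 20·1) = 2187
One optimal split: 3 + 3 + 3 + 3 + 3 + 3 + 3; product 3·3·3·3·3·3·3 = 2187.

2187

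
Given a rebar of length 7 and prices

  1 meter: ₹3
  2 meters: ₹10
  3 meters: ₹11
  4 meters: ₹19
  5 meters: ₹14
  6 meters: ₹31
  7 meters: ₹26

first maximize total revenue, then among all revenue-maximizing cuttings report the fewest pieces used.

2

Consider every possible first cut. r[k] is the best of p[i]+r[k−i] over all sellable i≤k.
r[1] = 3
r[2] = max(3+3, 10+0) = 10
r[3] = max(3+10, 10+3, 11+0) = 13
r[4] = max(3+13, 10+10, 11+3, 19+0) = 20
r[5] = max(3+20, 10+13, 11+10, 19+3, 14+0) = 23
r[6] = max(3+23, 10+20, 11+13, 19+10, 14+3, 31+0) = 31
r[7] = max(3+31, 10+23, 11+20, …, 31+3, 26+0) = 34
Maximum revenue is ₹34.
Now minimize piece count subject to staying optimal: for each k, pieces[k] = 1 + min over i with p[i]+r[k−i]=r[k] of pieces[k−i].
pieces[4] = 2
pieces[5] = 3
pieces[6] = 1
pieces[7] = 2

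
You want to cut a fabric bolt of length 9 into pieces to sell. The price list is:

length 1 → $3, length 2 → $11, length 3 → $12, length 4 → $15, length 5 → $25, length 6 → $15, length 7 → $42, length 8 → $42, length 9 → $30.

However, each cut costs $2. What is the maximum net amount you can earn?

Build v[k] bottom-up: v[k] = max over allowed piece i of (p[i] + v[k−i]) − 2 per cut.
v[1] = 3
v[2] = max(3+3-2, 11+0) = 11
v[3] = max(3+11-2, 11+3-2, 12+0) = 12
v[4] = max(3+12-2, 11+11-2, 12+3-2, 15+0) = 20
v[5] = max(3+20-2, 11+12-2, 12+11-2, 15+3-2, 25+0) = 25
v[6] = max(3+25-2, 11+20-2, 12+12-2, 15+11-2, 25+3-2, 15+0) = 29
v[7] = max(3+29-2, 11+25-2, 12+20-2, …, 15+3-2, 42+0) = 42
v[8] = max(3+42-2, 11+29-2, 12+25-2, …, 42+3-2, 42+0) = 43
v[9] = max(3+43-2, 11+42-2, 12+29-2, …, 42+3-2, 30+0) = 51
One optimal plan: pieces 7 + 2 (1 cut) → $53 − $2 = $51.

51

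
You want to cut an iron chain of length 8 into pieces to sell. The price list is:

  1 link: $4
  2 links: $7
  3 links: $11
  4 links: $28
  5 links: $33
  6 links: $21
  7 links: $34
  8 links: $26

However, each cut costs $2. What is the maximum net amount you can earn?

Consider every possible first cut. r[k] is the best of p[i]+r[k−i] over all sellable i≤k, charging 2 whenever i<k.
r[1] = 4
r[2] = 7
r[3] = 11
r[4] = 28
r[5] = 33
r[6] = 35  (first piece 1, then r[5]=33)
r[7] = 38  (first piece 2, then r[5]=33)
r[8] = 54  (first piece 4, then r[4]=28)
One optimal plan: pieces 4 + 4 (1 cut) → $56 − $2 = $54.

54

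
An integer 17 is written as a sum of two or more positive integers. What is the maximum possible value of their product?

486

Fill prod[k] for k=2..17: at each k try every first piece i and multiply by the better of (k−i) uncut or prod[k−i].
prod[2] = 1*max(1,0) = 1*1 = 1
prod[3] = 1*max(2,1) = 1*2 = 2
prod[4] = 2*max(2,1) = 2*2 = 4
prod[5] = 2*max(3,2) = 2*3 = 6
prod[6] = 3*max(3,2) = 3*3 = 9
prod[7] = 2*max(5,6) = 2*6 = 12
prod[8] = 2*max(6,9) = 2*9 = 18
prod[9] = 3*max(6,9) = 3*9 = 27
prod[10] = 2*max(8,18) = 2*18 = 36
prod[11] = 2*max(9,27) = 2*27 = 54
prod[12] = 3*max(9,27) = 3*27 = 81
prod[13] = 2*max(11,54) = 2*54 = 108
prod[14] = 2*max(12,81) = 2*81 = 162
prod[15] = 3*max(12,81) = 3*81 = 243
prod[16] = 2*max(14,162) = 2*162 = 324
prod[17] = 2*max(15,243) = 2*243 = 486
One optimal split: 3 + 3 + 3 + 3 + 3 + 2; product 3*3*3*3*3*2 = 486.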